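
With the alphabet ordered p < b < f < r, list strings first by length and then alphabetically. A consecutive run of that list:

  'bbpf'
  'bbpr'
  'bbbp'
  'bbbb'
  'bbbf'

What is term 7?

bbfp

Advancing 2 positions from bbbf through bbbf → bbbr reaches term 7.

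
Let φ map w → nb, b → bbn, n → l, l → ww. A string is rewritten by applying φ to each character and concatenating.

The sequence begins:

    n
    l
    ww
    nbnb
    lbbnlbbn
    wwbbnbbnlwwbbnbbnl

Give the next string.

Rewriting the 18 symbols of wwbbnbbnlwwbbnbbnl one by one yields nb nb bbn bbn l bbn bbn l ww nb nb bbn bbn l bbn bbn l ww; concatenated:

nbnbbbnbbnlbbnbbnlwwnbnbbbnbbnlbbnbbnlww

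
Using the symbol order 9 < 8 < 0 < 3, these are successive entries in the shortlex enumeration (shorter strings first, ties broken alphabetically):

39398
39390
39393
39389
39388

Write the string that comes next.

Find the rightmost character of 39388 below 3, bump it to the next letter, and reset everything to its right to 9.

39380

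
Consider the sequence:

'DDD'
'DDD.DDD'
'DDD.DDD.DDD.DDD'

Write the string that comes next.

DDD.DDD.DDD.DDD.DDD.DDD.DDD.DDD

Each string is two copies of the previous one joined by '.'.
One more doubling of DDD.DDD.DDD.DDD gives the answer.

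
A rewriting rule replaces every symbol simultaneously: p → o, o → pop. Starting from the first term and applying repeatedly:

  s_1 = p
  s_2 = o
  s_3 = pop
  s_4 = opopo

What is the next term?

popopopopop

Expanding opopo: o→pop, p→o, o→pop, p→o, o→pop. Concatenated: pop o pop o pop.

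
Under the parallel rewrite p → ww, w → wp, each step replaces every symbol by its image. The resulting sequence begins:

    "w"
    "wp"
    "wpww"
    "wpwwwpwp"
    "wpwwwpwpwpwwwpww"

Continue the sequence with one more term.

wpwwwpwpwpwwwpwwwpwwwpwpwpwwwpwp

φ(wpwwwpwpwpwwwpww) expands symbol-by-symbol to wp ww wp wp wp ww wp ww wp ww wp wp wp ww wp wp; joining the 16 pieces gives the next term.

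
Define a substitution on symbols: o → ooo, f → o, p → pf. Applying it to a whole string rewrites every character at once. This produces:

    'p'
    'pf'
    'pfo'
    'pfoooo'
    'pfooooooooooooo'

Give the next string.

pfoooooooooooooooooooooooooooooooooooooooo

Replace each of the 15 characters of pfooooooooooooo in place — pf o ooo ooo ooo ooo ooo ooo ooo ooo ooo ooo ooo ooo ooo — and concatenate.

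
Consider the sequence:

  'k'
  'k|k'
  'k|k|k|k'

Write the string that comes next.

k|k|k|k|k|k|k|k

Every step duplicates the string with '|' between the halves.
So the next term is two copies of k|k|k|k with '|' between the halves.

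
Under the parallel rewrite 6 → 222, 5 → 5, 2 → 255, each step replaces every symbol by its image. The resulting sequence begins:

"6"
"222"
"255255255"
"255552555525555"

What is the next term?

255555525555552555555

Applying the rule to each of the 15 symbols of 255552555525555 gives the pieces 255 5 5 5 5 255 5 5 5 5 255 5 5 5 5, which concatenate to the answer.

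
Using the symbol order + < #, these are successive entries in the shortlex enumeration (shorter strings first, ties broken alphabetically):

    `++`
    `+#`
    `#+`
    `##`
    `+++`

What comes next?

The successor of +++ increments the rightmost position that isn't already # and resets every position after it to +.

++#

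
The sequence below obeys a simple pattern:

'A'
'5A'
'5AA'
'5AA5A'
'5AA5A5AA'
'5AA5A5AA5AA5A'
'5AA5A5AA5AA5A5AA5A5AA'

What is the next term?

5AA5A5AA5AA5A5AA5A5AA5AA5A5AA5AA5A

From term 3 onward, concatenate the last term with the second-to-last: 5A·A = 5AA, 5AA·5A = 5AA5A, …
Continuing: 5AA5A5AA5AA5A5AA5A5AA · 5AA5A5AA5AA5A gives term 8.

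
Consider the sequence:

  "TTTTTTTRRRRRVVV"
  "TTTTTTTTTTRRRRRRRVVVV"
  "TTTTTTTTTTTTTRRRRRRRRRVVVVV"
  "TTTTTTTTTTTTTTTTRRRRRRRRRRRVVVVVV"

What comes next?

TTTTTTTTTTTTTTTTTTTRRRRRRRRRRRRRVVVVVVV

The n-th term is 3n+1 T's then 2n+1 R's then n+1 V's, where the shown terms are n = 2, 3, 4, 5.
For the next term, n = 6, so the run lengths are 19, 13, 7.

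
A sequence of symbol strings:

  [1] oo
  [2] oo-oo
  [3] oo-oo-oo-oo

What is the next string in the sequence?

Each string is two copies of the previous one joined by '-'.
Doubling oo-oo-oo-oo with '-' between the halves:

oo-oo-oo-oo-oo-oo-oo-oo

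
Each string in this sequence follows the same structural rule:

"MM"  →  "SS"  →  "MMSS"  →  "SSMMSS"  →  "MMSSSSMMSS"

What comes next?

This is a Fibonacci-style word recurrence s(k) = s(k−2)·s(k−1): e.g. MM·SS = MMSS.
Continuing: SSMMSS · MMSSSSMMSS gives term 6.

SSMMSSMMSSSSMMSS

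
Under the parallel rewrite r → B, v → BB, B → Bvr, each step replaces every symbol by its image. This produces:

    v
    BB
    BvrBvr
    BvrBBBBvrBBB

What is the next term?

BvrBBBBvrBvrBvrBvrBBBBvrBvrBvr

Expanding BvrBBBBvrBBB: B→Bvr, v→BB, r→B, B→Bvr, B→Bvr, B→Bvr, B→Bvr, v→BB, r→B, B→Bvr, B→Bvr, B→Bvr. Concatenated: Bvr BB B Bvr Bvr Bvr Bvr BB B Bvr Bvr Bvr.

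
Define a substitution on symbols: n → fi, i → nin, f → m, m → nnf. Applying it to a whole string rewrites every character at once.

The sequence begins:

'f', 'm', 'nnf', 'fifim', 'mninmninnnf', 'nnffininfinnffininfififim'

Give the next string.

fifimmninfininfimninfifimmninfininfimninmninmninnnf

Applying the rule to each of the 25 symbols of nnffininfinnffininfififim gives the pieces fi fi m m nin fi nin fi m nin fi fi m m nin fi nin fi m nin m nin m nin nnf, which concatenate to the answer.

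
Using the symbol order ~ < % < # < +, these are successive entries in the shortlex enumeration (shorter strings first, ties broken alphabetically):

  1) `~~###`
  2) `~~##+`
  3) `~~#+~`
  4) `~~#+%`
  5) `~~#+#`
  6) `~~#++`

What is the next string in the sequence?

The successor of ~~#++ increments the rightmost position that isn't already + and resets every position after it to ~.

~~+~~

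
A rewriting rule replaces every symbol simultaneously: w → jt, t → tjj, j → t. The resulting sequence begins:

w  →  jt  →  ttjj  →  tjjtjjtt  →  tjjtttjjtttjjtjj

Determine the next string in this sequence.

Rewriting the 16 symbols of tjjtttjjtttjjtjj one by one yields tjj t t tjj tjj tjj t t tjj tjj tjj t t tjj t t; concatenated:

tjjtttjjtjjtjjtttjjtjjtjjtttjjtt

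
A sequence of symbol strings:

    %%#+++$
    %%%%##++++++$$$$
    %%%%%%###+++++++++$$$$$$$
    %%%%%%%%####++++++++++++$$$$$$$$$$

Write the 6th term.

The n-th term is 2n %'s then n #'s then 3n +'s then 3n-2 $'s (n = 1, 2, …).
At n = 6 the blocks have lengths 12, 6, 18, 16.

%%%%%%%%%%%%######++++++++++++++++++$$$$$$$$$$$$$$$$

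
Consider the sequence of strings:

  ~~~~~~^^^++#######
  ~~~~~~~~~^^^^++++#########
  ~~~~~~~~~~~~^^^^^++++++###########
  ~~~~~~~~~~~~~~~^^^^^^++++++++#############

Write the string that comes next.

Reading off run lengths: ~ runs 6, 9, 12, 15; ^ runs 3, 4, 5, 6; + runs 2, 4, 6, 8; # runs 7, 9, 11, 13 — each is linear in n, where the shown terms are n = 2, 3, 4, 5.
For the next term, n = 6, so the run lengths are 18, 7, 10, 15.

~~~~~~~~~~~~~~~~~~^^^^^^^++++++++++###############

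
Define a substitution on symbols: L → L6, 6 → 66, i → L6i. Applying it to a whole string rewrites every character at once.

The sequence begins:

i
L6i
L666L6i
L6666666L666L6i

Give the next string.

L666666666666666L6666666L666L6i

Applying the rule to each of the 15 symbols of L6666666L666L6i gives the pieces L6 66 66 66 66 66 66 66 L6 66 66 66 L6 66 L6i, which concatenate to the answer.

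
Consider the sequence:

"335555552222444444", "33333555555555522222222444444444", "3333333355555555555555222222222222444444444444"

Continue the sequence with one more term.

The n-th term is 3n-1 3's then 4n+2 5's then 4n 2's then 3n+3 4's (n = 1, 2, …).
For the next term, n = 4, so the run lengths are 11, 18, 16, 15.

333333333335555555555555555552222222222222222444444444444444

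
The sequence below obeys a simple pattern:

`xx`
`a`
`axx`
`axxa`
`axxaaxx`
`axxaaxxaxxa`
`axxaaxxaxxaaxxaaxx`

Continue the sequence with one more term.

From term 3 onward, concatenate the last term with the second-to-last: a·xx = axx, axx·a = axxa, …
Continuing: axxaaxxaxxaaxxaaxx · axxaaxxaxxa gives term 8.

axxaaxxaxxaaxxaaxxaxxaaxxaxxa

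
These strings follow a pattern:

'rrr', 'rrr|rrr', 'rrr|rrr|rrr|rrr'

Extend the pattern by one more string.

s(k+1) = s(k)·|·s(k) — each term doubles the last with '|' between the halves.
So the next term is two copies of rrr|rrr|rrr|rrr with '|' between the halves.

rrr|rrr|rrr|rrr|rrr|rrr|rrr|rrr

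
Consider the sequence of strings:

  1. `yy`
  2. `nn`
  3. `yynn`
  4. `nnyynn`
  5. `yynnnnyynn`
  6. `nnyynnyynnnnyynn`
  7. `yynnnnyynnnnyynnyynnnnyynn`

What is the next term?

This is a Fibonacci-style word recurrence s(k) = s(k−2)·s(k−1): e.g. yy·nn = yynn.
So term 8 is nnyynnyynnnnyynn·yynnnnyynnnnyynnyynnnnyynn.

nnyynnyynnnnyynnyynnnnyynnnnyynnyynnnnyynn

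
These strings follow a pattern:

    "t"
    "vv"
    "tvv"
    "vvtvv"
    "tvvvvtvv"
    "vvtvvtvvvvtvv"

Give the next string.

tvvvvtvvvvtvvtvvvvtvv

This is a Fibonacci-style word recurrence s(k) = s(k−2)·s(k−1): e.g. t·vv = tvv.
The next term joins tvvvvtvv and vvtvvtvvvvtvv.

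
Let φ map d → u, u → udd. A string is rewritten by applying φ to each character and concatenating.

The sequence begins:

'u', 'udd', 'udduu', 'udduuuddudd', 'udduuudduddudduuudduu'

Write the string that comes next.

udduuudduddudduuudduuudduuudduddudduuuddudd

Replace each of the 21 characters of udduuudduddudduuudduu in place — udd u u udd udd udd u u udd u u udd u u udd udd udd u u udd udd — and concatenate.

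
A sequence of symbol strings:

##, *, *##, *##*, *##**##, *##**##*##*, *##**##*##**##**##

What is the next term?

This is a Fibonacci-style word recurrence s(k) = s(k−1)·s(k−2): e.g. *·## = *##.
Continuing: *##**##*##**##**## · *##**##*##* gives term 8.

*##**##*##**##**##*##**##*##*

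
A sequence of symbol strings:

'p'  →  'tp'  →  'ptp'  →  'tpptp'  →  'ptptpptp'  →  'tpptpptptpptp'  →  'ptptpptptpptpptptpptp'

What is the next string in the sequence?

tpptpptptpptpptptpptptpptpptptpptp

This is a Fibonacci-style word recurrence s(k) = s(k−2)·s(k−1): e.g. p·tp = ptp.
Continuing: tpptpptptpptp · ptptpptptpptpptptpptp gives term 8.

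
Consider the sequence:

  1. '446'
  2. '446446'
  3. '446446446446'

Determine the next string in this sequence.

446446446446446446446446

Each string is two copies of the previous one concatenated.
So the next term is two copies of 446446446446.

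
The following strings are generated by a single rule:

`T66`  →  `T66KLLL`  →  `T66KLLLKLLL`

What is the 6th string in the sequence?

Every step adds KLLL to the end: s(k+1) = s(k)·KLLL.
From T66KLLLKLLL, 3 further steps: T66KLLLKLLL → T66KLLLKLLLKLLL → T66KLLLKLLLKLLLKLLL → (answer).

T66KLLLKLLLKLLLKLLLKLLL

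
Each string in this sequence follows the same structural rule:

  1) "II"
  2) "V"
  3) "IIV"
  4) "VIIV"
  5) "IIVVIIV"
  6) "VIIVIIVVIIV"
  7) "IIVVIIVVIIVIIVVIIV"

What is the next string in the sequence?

VIIVIIVVIIVIIVVIIVVIIVIIVVIIV

This is a Fibonacci-style word recurrence s(k) = s(k−2)·s(k−1): e.g. II·V = IIV.
So term 8 is VIIVIIVVIIV·IIVVIIVVIIVIIVVIIV.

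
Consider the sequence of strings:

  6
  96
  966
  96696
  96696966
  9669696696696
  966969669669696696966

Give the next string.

This is a Fibonacci-style word recurrence s(k) = s(k−1)·s(k−2): e.g. 96·6 = 966.
The next term joins 966969669669696696966 and 9669696696696.

9669696696696966969669669696696696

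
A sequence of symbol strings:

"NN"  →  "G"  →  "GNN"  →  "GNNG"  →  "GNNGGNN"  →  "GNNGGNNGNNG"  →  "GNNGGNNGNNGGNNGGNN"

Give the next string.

Each term (from the third on) is the previous term followed by the one before it: term 3 = G·NN = GNN.
The next term joins GNNGGNNGNNGGNNGGNN and GNNGGNNGNNG.

GNNGGNNGNNGGNNGGNNGNNGGNNGNNG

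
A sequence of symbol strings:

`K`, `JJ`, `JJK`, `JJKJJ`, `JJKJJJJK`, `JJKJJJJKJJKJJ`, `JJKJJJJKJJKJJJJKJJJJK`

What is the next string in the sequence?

JJKJJJJKJJKJJJJKJJJJKJJKJJJJKJJKJJ

This is a Fibonacci-style word recurrence s(k) = s(k−1)·s(k−2): e.g. JJ·K = JJK.
So term 8 is JJKJJJJKJJKJJJJKJJJJK·JJKJJJJKJJKJJ.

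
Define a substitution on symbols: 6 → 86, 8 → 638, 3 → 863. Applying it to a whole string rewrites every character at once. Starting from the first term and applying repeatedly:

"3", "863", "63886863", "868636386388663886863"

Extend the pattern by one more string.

6388663886863868636388686363863886868636386388663886863

φ(868636386388663886863) expands symbol-by-symbol to 638 86 638 86 863 86 863 638 86 863 638 638 86 86 863 638 638 86 638 86 863; joining the 21 pieces gives the next term.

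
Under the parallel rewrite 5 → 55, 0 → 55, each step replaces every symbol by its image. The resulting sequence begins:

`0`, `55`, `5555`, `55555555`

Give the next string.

Expanding 55555555: 5→55, 5→55, 5→55, 5→55, 5→55, 5→55, 5→55, 5→55. Concatenated: 55 55 55 55 55 55 55 55.

5555555555555555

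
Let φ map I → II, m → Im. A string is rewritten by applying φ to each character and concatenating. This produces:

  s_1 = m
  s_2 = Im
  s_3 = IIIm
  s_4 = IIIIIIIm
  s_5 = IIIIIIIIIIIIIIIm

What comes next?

IIIIIIIIIIIIIIIIIIIIIIIIIIIIIIIm

Replace each of the 16 characters of IIIIIIIIIIIIIIIm in place — II II II II II II II II II II II II II II II Im — and concatenate.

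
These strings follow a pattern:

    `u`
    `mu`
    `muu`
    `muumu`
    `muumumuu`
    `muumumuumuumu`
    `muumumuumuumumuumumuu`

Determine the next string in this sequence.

From term 3 onward, concatenate the last term with the second-to-last: mu·u = muu, muu·mu = muumu, …
The next term joins muumumuumuumumuumumuu and muumumuumuumu.

muumumuumuumumuumumuumuumumuumuumu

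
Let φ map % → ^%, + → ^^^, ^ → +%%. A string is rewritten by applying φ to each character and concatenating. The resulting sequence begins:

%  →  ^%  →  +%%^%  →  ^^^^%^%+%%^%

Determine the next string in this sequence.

+%%+%%+%%+%%^%+%%^%^^^^%^%+%%^%

Rewriting each symbol of ^^^^%^%+%%^%: ^→+%%, ^→+%%, ^→+%%, ^→+%%, %→^%, ^→+%%, %→^%, +→^^^, %→^%, %→^%, ^→+%%, %→^%, which concatenates to +%% +%% +%% +%% ^% +%% ^% ^^^ ^% ^% +%% ^%.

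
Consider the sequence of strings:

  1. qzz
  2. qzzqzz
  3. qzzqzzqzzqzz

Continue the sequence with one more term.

s(k+1) = s(k)·s(k) — each term doubles the last.
One more doubling of qzzqzzqzzqzz gives the answer.

qzzqzzqzzqzzqzzqzzqzzqzz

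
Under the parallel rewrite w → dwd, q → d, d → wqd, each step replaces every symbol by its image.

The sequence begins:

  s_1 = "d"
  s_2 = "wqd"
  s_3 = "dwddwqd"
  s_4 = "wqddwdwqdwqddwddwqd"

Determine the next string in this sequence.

Replace each of the 19 characters of wqddwdwqdwqddwddwqd in place — dwd d wqd wqd dwd wqd dwd d wqd dwd d wqd wqd dwd wqd wqd dwd d wqd — and concatenate.

dwddwqdwqddwdwqddwddwqddwddwqdwqddwdwqdwqddwddwqd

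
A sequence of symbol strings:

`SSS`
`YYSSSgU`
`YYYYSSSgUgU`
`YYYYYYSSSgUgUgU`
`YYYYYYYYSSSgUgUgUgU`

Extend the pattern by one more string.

Each term wraps the previous one in YY on the left and gU on the right.
Applying this once more to YYYYYYYYSSSgUgUgUgU:

YYYYYYYYYYSSSgUgUgUgUgU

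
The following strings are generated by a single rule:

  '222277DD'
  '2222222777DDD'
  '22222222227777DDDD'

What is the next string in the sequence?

222222222222277777DDDDD

Term n consists of 3n+1 2's, followed by n+1 7's, followed by n+1 D's (n = 1, 2, …).
For the next term, n = 4, so the run lengths are 13, 5, 5.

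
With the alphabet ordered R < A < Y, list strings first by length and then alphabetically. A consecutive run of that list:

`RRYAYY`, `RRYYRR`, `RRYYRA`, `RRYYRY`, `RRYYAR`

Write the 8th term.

Advancing 3 positions from RRYYAR through RRYYAR → RRYYAA → RRYYAY reaches term 8.

RRYYYR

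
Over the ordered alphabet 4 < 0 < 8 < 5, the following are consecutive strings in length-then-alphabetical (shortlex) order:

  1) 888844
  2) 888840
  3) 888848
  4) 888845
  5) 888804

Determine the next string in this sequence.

Treat 888804 as a base-4 numeral over the given alphabet and add one, carrying through any trailing 5's.

888800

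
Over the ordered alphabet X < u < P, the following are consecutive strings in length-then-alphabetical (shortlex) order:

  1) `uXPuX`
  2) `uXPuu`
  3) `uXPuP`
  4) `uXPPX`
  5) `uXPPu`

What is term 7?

uuXXX

Stepping forward 2 times from uXPPu: uXPPu → uXPPP, then the target.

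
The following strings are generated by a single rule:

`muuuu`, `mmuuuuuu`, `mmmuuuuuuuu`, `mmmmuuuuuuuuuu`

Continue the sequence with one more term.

mmmmmuuuuuuuuuuuu

Term n consists of n-1 m's, followed by 2n u's, where the shown terms are n = 2, 3, 4, 5.
At n = 6 the blocks have lengths 5, 12.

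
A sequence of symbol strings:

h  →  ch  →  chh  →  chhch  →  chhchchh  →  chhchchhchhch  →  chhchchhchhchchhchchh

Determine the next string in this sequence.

chhchchhchhchchhchchhchhchchhchhch

Each term (from the third on) is the previous term followed by the one before it: term 3 = ch·h = chh.
So term 8 is chhchchhchhchchhchchh·chhchchhchhch.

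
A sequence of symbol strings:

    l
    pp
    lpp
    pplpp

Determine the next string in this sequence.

This is a Fibonacci-style word recurrence s(k) = s(k−2)·s(k−1): e.g. l·pp = lpp.
So term 5 is lpp·pplpp.

lpppplpp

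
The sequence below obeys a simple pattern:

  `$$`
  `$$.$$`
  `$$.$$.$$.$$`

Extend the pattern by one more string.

Every step duplicates the string with '.' between the halves.
One more doubling of $$.$$.$$.$$ gives the answer.

$$.$$.$$.$$.$$.$$.$$.$$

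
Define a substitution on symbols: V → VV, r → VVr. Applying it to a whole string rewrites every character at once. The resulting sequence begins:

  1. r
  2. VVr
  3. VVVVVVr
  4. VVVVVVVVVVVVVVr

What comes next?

φ(VVVVVVVVVVVVVVr) expands symbol-by-symbol to VV VV VV VV VV VV VV VV VV VV VV VV VV VV VVr; joining the 15 pieces gives the next term.

VVVVVVVVVVVVVVVVVVVVVVVVVVVVVVr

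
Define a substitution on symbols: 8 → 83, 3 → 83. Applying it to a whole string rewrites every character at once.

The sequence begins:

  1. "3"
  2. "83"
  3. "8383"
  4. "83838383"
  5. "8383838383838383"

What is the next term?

Rewriting the 16 symbols of 8383838383838383 one by one yields 83 83 83 83 83 83 83 83 83 83 83 83 83 83 83 83; concatenated:

83838383838383838383838383838383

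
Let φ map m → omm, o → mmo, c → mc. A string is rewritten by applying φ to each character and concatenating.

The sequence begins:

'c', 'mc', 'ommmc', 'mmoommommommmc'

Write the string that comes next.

Applying the rule to each of the 14 symbols of mmoommommommmc gives the pieces omm omm mmo mmo omm omm mmo omm omm mmo omm omm omm mc, which concatenate to the answer.

ommommmmommoommommmmoommommmmoommommommmc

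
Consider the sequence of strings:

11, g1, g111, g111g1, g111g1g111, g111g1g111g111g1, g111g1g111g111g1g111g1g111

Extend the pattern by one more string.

g111g1g111g111g1g111g1g111g111g1g111g111g1

This is a Fibonacci-style word recurrence s(k) = s(k−1)·s(k−2): e.g. g1·11 = g111.
So term 8 is g111g1g111g111g1g111g1g111·g111g1g111g111g1.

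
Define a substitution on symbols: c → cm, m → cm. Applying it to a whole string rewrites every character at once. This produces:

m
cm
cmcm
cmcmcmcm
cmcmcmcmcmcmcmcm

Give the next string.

Replace each of the 16 characters of cmcmcmcmcmcmcmcm in place — cm cm cm cm cm cm cm cm cm cm cm cm cm cm cm cm — and concatenate.

cmcmcmcmcmcmcmcmcmcmcmcmcmcmcmcm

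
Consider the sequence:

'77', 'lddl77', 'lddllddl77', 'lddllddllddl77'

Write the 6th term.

lddllddllddllddllddl77

The strings grow by a fixed prefix lddl each time.
From lddllddllddl77, 2 further steps: lddllddllddl77 → lddllddllddllddl77 → (answer).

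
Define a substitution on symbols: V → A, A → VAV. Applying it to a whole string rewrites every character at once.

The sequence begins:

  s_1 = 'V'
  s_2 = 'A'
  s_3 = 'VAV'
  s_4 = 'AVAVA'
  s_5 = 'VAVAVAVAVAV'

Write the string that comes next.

AVAVAVAVAVAVAVAVAVAVA

Apply φ to VAVAVAVAVAV symbol by symbol: V→A, A→VAV, V→A, A→VAV, V→A, A→VAV, V→A, A→VAV, V→A, A→VAV, V→A; joined: A VAV A VAV A VAV A VAV A VAV A.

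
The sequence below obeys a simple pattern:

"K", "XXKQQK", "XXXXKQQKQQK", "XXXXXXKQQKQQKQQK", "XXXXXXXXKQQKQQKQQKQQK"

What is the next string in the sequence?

s(k+1) = XX·s(k)·QQK, so each term gains XX as a prefix and QQK as a suffix.
Applying this once more to XXXXXXXXKQQKQQKQQKQQK:

XXXXXXXXXXKQQKQQKQQKQQKQQK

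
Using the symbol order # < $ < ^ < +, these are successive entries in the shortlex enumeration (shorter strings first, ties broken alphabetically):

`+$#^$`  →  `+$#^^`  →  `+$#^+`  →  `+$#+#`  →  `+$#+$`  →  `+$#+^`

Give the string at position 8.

Advancing 2 positions from +$#+^ through +$#+^ → +$#++ reaches term 8.

+$$##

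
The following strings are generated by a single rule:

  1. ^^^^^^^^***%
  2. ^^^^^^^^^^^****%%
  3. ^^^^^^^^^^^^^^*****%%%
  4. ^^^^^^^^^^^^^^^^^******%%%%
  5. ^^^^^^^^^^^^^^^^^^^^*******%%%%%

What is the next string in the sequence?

Term n consists of 3n+2 ^'s, followed by n+1 *'s, followed by n-1 %'s, where the shown terms are n = 2, 3, 4, 5, 6.
Setting n = 7 gives 23, 8, 6 characters in each block.

^^^^^^^^^^^^^^^^^^^^^^^********%%%%%%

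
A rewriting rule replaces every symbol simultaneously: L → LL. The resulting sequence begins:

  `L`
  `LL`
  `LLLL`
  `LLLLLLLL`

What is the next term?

LLLLLLLLLLLLLLLL

Apply φ to LLLLLLLL symbol by symbol: L→LL, L→LL, L→LL, L→LL, L→LL, L→LL, L→LL, L→LL; joined: LL LL LL LL LL LL LL LL.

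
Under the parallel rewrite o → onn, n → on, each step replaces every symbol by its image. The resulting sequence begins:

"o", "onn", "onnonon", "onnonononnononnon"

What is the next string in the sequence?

Replace each of the 17 characters of onnonononnononnon in place — onn on on onn on onn on onn on on onn on onn on on onn on — and concatenate.

onnonononnononnononnonononnononnonononnon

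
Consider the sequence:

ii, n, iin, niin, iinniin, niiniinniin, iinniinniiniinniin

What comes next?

Each term (from the third on) is the two preceding terms concatenated in order: term 3 = ii·n = iin.
Continuing: niiniinniin · iinniinniiniinniin gives term 8.

niiniinniiniinniinniiniinniin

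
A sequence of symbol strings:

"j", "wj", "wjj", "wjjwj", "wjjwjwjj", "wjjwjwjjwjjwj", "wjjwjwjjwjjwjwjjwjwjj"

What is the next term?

wjjwjwjjwjjwjwjjwjwjjwjjwjwjjwjjwj

Each term (from the third on) is the previous term followed by the one before it: term 3 = wj·j = wjj.
Continuing: wjjwjwjjwjjwjwjjwjwjj · wjjwjwjjwjjwj gives term 8.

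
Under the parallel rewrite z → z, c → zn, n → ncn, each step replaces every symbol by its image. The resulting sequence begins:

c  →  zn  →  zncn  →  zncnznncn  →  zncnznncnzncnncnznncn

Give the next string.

Rewriting the 21 symbols of zncnznncnzncnncnznncn one by one yields z ncn zn ncn z ncn ncn zn ncn z ncn zn ncn ncn zn ncn z ncn ncn zn ncn; concatenated:

zncnznncnzncnncnznncnzncnznncnncnznncnzncnncnznncn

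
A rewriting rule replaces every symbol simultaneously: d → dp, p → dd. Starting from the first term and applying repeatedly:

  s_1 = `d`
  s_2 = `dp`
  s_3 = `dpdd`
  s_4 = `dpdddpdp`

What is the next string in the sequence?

Rewriting each symbol of dpdddpdp: d→dp, p→dd, d→dp, d→dp, d→dp, p→dd, d→dp, p→dd, which concatenates to dp dd dp dp dp dd dp dd.

dpdddpdpdpdddpdd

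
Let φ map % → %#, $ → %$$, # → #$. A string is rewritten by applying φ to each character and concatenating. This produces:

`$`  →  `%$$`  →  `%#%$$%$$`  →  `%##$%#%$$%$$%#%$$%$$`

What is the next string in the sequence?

%##$#$%$$%##$%#%$$%$$%#%$$%$$%##$%#%$$%$$%#%$$%$$

φ(%##$%#%$$%$$%#%$$%$$) expands symbol-by-symbol to %# #$ #$ %$$ %# #$ %# %$$ %$$ %# %$$ %$$ %# #$ %# %$$ %$$ %# %$$ %$$; joining the 20 pieces gives the next term.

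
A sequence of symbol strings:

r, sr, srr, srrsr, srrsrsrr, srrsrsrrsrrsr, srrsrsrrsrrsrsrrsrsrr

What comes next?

From term 3 onward, concatenate the last term with the second-to-last: sr·r = srr, srr·sr = srrsr, …
The next term joins srrsrsrrsrrsrsrrsrsrr and srrsrsrrsrrsr.

srrsrsrrsrrsrsrrsrsrrsrrsrsrrsrrsr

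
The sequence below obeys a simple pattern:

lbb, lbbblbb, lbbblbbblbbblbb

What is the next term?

s(k+1) = s(k)·b·s(k) — each term doubles the last with 'b' between the halves.
Doubling lbbblbbblbbblbb with 'b' between the halves:

lbbblbbblbbblbbblbbblbbblbbblbb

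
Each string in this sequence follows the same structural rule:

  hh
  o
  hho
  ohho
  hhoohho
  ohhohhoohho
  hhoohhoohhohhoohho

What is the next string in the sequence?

ohhohhoohhohhoohhoohhohhoohho

This is a Fibonacci-style word recurrence s(k) = s(k−2)·s(k−1): e.g. hh·o = hho.
Continuing: ohhohhoohho · hhoohhoohhohhoohho gives term 8.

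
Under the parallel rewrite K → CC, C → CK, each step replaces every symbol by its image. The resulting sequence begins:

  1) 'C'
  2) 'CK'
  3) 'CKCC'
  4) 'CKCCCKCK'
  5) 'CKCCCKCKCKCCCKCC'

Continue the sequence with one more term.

CKCCCKCKCKCCCKCCCKCCCKCKCKCCCKCK

Applying the rule to each of the 16 symbols of CKCCCKCKCKCCCKCC gives the pieces CK CC CK CK CK CC CK CC CK CC CK CK CK CC CK CK, which concatenate to the answer.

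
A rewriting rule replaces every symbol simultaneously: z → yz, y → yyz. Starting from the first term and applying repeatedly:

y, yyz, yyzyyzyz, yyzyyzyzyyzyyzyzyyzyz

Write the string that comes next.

Applying the rule to each of the 21 symbols of yyzyyzyzyyzyyzyzyyzyz gives the pieces yyz yyz yz yyz yyz yz yyz yz yyz yyz yz yyz yyz yz yyz yz yyz yyz yz yyz yz, which concatenate to the answer.

yyzyyzyzyyzyyzyzyyzyzyyzyyzyzyyzyyzyzyyzyzyyzyyzyzyyzyz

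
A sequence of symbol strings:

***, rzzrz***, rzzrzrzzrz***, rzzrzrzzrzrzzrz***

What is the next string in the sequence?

The strings grow by a fixed prefix rzzrz each time.
Applying this once more to rzzrzrzzrzrzzrz***:

rzzrzrzzrzrzzrzrzzrz***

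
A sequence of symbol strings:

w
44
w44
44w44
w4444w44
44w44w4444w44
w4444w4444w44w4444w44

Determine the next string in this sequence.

44w44w4444w44w4444w4444w44w4444w44

From term 3 onward, concatenate the second-to-last term with the last: w·44 = w44, 44·w44 = 44w44, …
So term 8 is 44w44w4444w44·w4444w4444w44w4444w44.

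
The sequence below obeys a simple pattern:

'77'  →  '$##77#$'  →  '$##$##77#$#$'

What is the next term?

Each term wraps the previous one in $## on the left and #$ on the right.
Applying this once more to $##$##77#$#$:

$##$##$##77#$#$#$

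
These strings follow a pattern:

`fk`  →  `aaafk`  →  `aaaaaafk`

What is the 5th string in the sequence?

aaaaaaaaaaaafk

The strings grow by a fixed prefix aaa each time.
From aaaaaafk, 2 further steps: aaaaaafk → aaaaaaaaafk → (answer).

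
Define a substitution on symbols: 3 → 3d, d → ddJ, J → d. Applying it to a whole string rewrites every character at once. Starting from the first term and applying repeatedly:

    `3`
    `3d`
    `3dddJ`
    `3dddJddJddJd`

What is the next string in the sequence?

Apply φ to 3dddJddJddJd symbol by symbol: 3→3d, d→ddJ, d→ddJ, d→ddJ, J→d, d→ddJ, d→ddJ, J→d, d→ddJ, d→ddJ, J→d, d→ddJ; joined: 3d ddJ ddJ ddJ d ddJ ddJ d ddJ ddJ d ddJ.

3dddJddJddJdddJddJdddJddJdddJ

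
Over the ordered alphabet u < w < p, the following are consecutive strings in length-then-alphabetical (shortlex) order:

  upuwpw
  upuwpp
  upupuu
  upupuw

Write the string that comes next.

upupup

Treat upupuw as a base-3 numeral over the given alphabet and add one, carrying through any trailing p's.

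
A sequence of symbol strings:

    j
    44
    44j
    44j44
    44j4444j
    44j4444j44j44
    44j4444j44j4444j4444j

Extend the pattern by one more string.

44j4444j44j4444j4444j44j4444j44j44

From term 3 onward, concatenate the last term with the second-to-last: 44·j = 44j, 44j·44 = 44j44, …
So term 8 is 44j4444j44j4444j4444j·44j4444j44j44.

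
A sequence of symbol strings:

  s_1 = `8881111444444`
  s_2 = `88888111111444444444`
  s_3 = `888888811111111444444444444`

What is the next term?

Each string has the form 8^{2n-1} 1^{2n} 4^{3n}, where the shown terms are n = 2, 3, 4.
At n = 5 the blocks have lengths 9, 10, 15.

8888888881111111111444444444444444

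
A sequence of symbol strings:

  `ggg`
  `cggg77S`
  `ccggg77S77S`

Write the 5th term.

Each term wraps the previous one in c on the left and 77S on the right.
From ccggg77S77S, 2 further steps: ccggg77S77S → cccggg77S77S77S → (answer).

ccccggg77S77S77S77S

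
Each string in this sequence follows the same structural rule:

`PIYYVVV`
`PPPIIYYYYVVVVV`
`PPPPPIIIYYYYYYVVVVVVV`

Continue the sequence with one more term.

The n-th term is 2n-1 P's then n I's then 2n Y's then 2n+1 V's (n = 1, 2, …).
Setting n = 4 gives 7, 4, 8, 9 characters in each block.

PPPPPPPIIIIYYYYYYYYVVVVVVVVV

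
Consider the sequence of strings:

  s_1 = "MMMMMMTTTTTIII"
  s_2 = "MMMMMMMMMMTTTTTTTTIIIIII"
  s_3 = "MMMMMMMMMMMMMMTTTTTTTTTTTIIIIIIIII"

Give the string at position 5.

Reading off run lengths: M runs 6, 10, 14; T runs 5, 8, 11; I runs 3, 6, 9 — each is linear in n (n = 1, 2, …).
At n = 5 the blocks have lengths 22, 17, 15.

MMMMMMMMMMMMMMMMMMMMMMTTTTTTTTTTTTTTTTTIIIIIIIIIIIIIII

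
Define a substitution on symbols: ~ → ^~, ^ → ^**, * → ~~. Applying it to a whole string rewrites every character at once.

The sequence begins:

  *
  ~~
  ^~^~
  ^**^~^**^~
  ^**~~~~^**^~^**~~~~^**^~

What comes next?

Rewriting the 24 symbols of ^**~~~~^**^~^**~~~~^**^~ one by one yields ^** ~~ ~~ ^~ ^~ ^~ ^~ ^** ~~ ~~ ^** ^~ ^** ~~ ~~ ^~ ^~ ^~ ^~ ^** ~~ ~~ ^** ^~; concatenated:

^**~~~~^~^~^~^~^**~~~~^**^~^**~~~~^~^~^~^~^**~~~~^**^~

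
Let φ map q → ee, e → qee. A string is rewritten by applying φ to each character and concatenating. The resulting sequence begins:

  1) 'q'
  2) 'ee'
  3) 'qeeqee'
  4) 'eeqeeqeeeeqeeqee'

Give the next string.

Rewriting the 16 symbols of eeqeeqeeeeqeeqee one by one yields qee qee ee qee qee ee qee qee qee qee ee qee qee ee qee qee; concatenated:

qeeqeeeeqeeqeeeeqeeqeeqeeqeeeeqeeqeeeeqeeqee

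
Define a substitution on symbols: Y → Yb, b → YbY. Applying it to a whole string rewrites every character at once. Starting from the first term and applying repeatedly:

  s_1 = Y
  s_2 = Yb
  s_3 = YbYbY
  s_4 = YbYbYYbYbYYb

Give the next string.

Expanding YbYbYYbYbYYb: Y→Yb, b→YbY, Y→Yb, b→YbY, Y→Yb, Y→Yb, b→YbY, Y→Yb, b→YbY, Y→Yb, Y→Yb, b→YbY. Concatenated: Yb YbY Yb YbY Yb Yb YbY Yb YbY Yb Yb YbY.

YbYbYYbYbYYbYbYbYYbYbYYbYbYbY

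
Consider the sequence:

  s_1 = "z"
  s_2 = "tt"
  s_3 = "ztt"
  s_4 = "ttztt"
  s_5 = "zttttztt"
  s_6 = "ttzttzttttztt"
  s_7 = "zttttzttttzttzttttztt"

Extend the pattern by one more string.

ttzttzttttzttzttttzttttzttzttttztt

From term 3 onward, concatenate the second-to-last term with the last: z·tt = ztt, tt·ztt = ttztt, …
The next term joins ttzttzttttztt and zttttzttttzttzttttztt.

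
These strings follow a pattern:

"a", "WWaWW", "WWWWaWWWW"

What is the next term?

Every step adds WW to the front and WW to the end of the previous string.
Applying this once more to WWWWaWWWW:

WWWWWWaWWWWWW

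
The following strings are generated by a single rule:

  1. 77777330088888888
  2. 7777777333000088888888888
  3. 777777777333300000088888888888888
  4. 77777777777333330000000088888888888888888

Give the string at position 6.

The n-th term is 2n+1 7's then n 3's then 2n-2 0's then 3n+2 8's, where the shown terms are n = 2, 3, 4, 5.
Setting n = 7 gives 15, 7, 12, 23 characters in each block.

777777777777777333333300000000000088888888888888888888888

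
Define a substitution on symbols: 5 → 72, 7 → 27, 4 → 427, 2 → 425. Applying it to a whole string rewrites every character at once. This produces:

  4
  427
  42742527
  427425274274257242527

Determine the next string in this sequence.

4274252742742572425274274252742742572274254274257242527

φ(427425274274257242527) expands symbol-by-symbol to 427 425 27 427 425 72 425 27 427 425 27 427 425 72 27 425 427 425 72 425 27; joining the 21 pieces gives the next term.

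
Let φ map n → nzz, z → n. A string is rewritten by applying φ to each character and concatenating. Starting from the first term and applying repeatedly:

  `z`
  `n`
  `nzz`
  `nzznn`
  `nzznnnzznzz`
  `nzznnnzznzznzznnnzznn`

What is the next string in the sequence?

Rewriting the 21 symbols of nzznnnzznzznzznnnzznn one by one yields nzz n n nzz nzz nzz n n nzz n n nzz n n nzz nzz nzz n n nzz nzz; concatenated:

nzznnnzznzznzznnnzznnnzznnnzznzznzznnnzznzz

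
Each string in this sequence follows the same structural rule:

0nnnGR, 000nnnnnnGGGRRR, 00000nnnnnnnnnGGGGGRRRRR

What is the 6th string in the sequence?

00000000000nnnnnnnnnnnnnnnnnnGGGGGGGGGGGRRRRRRRRRRR

The n-th term is 2n-1 0's then 3n n's then 2n-1 G's then 2n-1 R's (n = 1, 2, …).
At n = 6 the blocks have lengths 11, 18, 11, 11.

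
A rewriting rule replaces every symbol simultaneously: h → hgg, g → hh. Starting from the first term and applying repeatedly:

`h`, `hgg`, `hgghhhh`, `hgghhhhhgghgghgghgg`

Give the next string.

Rewriting the 19 symbols of hgghhhhhgghgghgghgg one by one yields hgg hh hh hgg hgg hgg hgg hgg hh hh hgg hh hh hgg hh hh hgg hh hh; concatenated:

hgghhhhhgghgghgghgghgghhhhhgghhhhhgghhhhhgghhhh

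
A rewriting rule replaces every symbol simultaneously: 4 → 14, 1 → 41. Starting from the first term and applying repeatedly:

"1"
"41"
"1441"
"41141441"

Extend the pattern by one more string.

Rewriting each symbol of 41141441: 4→14, 1→41, 1→41, 4→14, 1→41, 4→14, 4→14, 1→41, which concatenates to 14 41 41 14 41 14 14 41.

1441411441141441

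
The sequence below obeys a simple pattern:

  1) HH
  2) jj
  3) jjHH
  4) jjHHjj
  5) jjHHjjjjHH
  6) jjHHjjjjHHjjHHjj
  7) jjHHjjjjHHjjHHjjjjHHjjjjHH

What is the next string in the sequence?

Each term (from the third on) is the previous term followed by the one before it: term 3 = jj·HH = jjHH.
Continuing: jjHHjjjjHHjjHHjjjjHHjjjjHH · jjHHjjjjHHjjHHjj gives term 8.

jjHHjjjjHHjjHHjjjjHHjjjjHHjjHHjjjjHHjjHHjj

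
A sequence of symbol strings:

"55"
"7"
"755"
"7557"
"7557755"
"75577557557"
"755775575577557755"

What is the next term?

75577557557755775575577557557

This is a Fibonacci-style word recurrence s(k) = s(k−1)·s(k−2): e.g. 7·55 = 755.
Continuing: 755775575577557755 · 75577557557 gives term 8.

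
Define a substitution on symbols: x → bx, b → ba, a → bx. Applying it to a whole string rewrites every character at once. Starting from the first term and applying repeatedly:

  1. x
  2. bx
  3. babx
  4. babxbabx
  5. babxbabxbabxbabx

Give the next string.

babxbabxbabxbabxbabxbabxbabxbabx

φ(babxbabxbabxbabx) expands symbol-by-symbol to ba bx ba bx ba bx ba bx ba bx ba bx ba bx ba bx; joining the 16 pieces gives the next term.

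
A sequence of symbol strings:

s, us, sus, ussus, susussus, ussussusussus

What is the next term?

susussusussussusussus

Each term (from the third on) is the two preceding terms concatenated in order: term 3 = s·us = sus.
Continuing: susussus · ussussusussus gives term 7.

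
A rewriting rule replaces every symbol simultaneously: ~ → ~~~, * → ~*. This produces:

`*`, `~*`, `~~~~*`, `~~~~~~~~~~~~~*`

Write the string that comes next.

Replace each of the 14 characters of ~~~~~~~~~~~~~* in place — ~~~ ~~~ ~~~ ~~~ ~~~ ~~~ ~~~ ~~~ ~~~ ~~~ ~~~ ~~~ ~~~ ~* — and concatenate.

~~~~~~~~~~~~~~~~~~~~~~~~~~~~~~~~~~~~~~~~*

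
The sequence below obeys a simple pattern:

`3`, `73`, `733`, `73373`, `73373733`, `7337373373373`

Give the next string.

733737337337373373733

From term 3 onward, concatenate the last term with the second-to-last: 73·3 = 733, 733·73 = 73373, …
Continuing: 7337373373373 · 73373733 gives term 7.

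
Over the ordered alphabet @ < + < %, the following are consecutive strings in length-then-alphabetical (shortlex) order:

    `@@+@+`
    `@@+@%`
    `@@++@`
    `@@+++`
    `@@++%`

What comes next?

@@+%@

Treat @@++% as a base-3 numeral over the given alphabet and add one, carrying through any trailing %'s.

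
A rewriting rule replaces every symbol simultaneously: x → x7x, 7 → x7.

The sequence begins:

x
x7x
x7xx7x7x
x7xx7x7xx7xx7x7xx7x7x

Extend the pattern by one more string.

x7xx7x7xx7xx7x7xx7x7xx7xx7x7xx7xx7x7xx7x7xx7xx7x7xx7x7x

Applying the rule to each of the 21 symbols of x7xx7x7xx7xx7x7xx7x7x gives the pieces x7x x7 x7x x7x x7 x7x x7 x7x x7x x7 x7x x7x x7 x7x x7 x7x x7x x7 x7x x7 x7x, which concatenate to the answer.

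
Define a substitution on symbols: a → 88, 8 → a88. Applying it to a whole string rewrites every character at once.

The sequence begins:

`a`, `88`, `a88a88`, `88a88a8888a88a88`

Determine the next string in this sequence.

Replace each of the 16 characters of 88a88a8888a88a88 in place — a88 a88 88 a88 a88 88 a88 a88 a88 a88 88 a88 a88 88 a88 a88 — and concatenate.

a88a8888a88a8888a88a88a88a8888a88a8888a88a88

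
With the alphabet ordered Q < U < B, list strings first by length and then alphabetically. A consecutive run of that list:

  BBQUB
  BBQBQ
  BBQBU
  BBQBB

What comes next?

BBUQQ

The successor of BBQBB increments the rightmost position that isn't already B and resets every position after it to Q.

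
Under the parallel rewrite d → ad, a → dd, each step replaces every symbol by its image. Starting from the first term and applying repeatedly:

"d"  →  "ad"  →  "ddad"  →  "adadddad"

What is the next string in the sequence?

ddadddadadadddad

Apply φ to adadddad symbol by symbol: a→dd, d→ad, a→dd, d→ad, d→ad, d→ad, a→dd, d→ad; joined: dd ad dd ad ad ad dd ad.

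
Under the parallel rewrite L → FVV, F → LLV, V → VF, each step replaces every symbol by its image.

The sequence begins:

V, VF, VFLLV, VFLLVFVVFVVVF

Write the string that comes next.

φ(VFLLVFVVFVVVF) expands symbol-by-symbol to VF LLV FVV FVV VF LLV VF VF LLV VF VF VF LLV; joining the 13 pieces gives the next term.

VFLLVFVVFVVVFLLVVFVFLLVVFVFVFLLV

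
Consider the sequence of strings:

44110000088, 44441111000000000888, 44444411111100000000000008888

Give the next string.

Reading off run lengths: 4 runs 2, 4, 6; 1 runs 2, 4, 6; 0 runs 5, 9, 13; 8 runs 2, 3, 4 — each is linear in n (n = 1, 2, …).
At n = 4 the blocks have lengths 8, 8, 17, 5.

44444444111111110000000000000000088888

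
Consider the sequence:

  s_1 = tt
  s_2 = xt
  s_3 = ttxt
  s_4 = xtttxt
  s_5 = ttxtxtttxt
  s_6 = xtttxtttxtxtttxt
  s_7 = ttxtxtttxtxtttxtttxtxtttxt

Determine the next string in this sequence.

xtttxtttxtxtttxtttxtxtttxtxtttxtttxtxtttxt

From term 3 onward, concatenate the second-to-last term with the last: tt·xt = ttxt, xt·ttxt = xtttxt, …
So term 8 is xtttxtttxtxtttxt·ttxtxtttxtxtttxtttxtxtttxt.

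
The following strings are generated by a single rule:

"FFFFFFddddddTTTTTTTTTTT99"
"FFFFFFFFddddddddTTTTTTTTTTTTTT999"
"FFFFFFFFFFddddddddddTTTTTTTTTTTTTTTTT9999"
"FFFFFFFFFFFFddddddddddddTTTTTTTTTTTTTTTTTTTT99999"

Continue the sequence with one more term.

Reading off run lengths: F runs 6, 8, 10, 12; d runs 6, 8, 10, 12; T runs 11, 14, 17, 20; 9 runs 2, 3, 4, 5 — each is linear in n, where the shown terms are n = 3, 4, 5, 6.
Setting n = 7 gives 14, 14, 23, 6 characters in each block.

FFFFFFFFFFFFFFddddddddddddddTTTTTTTTTTTTTTTTTTTTTTT999999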